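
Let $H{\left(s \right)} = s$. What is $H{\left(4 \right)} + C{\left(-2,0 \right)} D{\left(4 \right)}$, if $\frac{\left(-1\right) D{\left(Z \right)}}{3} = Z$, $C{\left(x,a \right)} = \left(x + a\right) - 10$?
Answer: $148$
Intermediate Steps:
$C{\left(x,a \right)} = -10 + a + x$ ($C{\left(x,a \right)} = \left(a + x\right) - 10 = -10 + a + x$)
$D{\left(Z \right)} = - 3 Z$
$H{\left(4 \right)} + C{\left(-2,0 \right)} D{\left(4 \right)} = 4 + \left(-10 + 0 - 2\right) \left(\left(-3\right) 4\right) = 4 - -144 = 4 + 144 = 148$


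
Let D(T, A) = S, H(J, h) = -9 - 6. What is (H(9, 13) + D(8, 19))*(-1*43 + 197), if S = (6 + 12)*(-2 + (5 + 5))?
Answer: 19866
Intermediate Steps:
H(J, h) = -15
S = 144 (S = 18*(-2 + 10) = 18*8 = 144)
D(T, A) = 144
(H(9, 13) + D(8, 19))*(-1*43 + 197) = (-15 + 144)*(-1*43 + 197) = 129*(-43 + 197) = 129*154 = 19866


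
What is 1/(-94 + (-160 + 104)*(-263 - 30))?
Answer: 1/16314 ≈ 6.1297e-5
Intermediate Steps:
1/(-94 + (-160 + 104)*(-263 - 30)) = 1/(-94 - 56*(-293)) = 1/(-94 + 16408) = 1/16314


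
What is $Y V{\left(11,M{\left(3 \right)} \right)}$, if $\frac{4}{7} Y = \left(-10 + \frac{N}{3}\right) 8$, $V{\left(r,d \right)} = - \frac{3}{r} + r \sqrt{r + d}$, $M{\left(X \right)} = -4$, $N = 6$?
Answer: $\frac{336}{11} - 1232 \sqrt{7} \approx -3229.0$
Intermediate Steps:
$V{\left(r,d \right)} = - \frac{3}{r} + r \sqrt{d + r}$
$Y = -112$ ($Y = \frac{7 \left(-10 + \frac{6}{3}\right) 8}{4} = \frac{7 \left(-10 + 6 \cdot \frac{1}{3}\right) 8}{4} = \frac{7 \left(-10 + 2\right) 8}{4} = \frac{7 \left(\left(-8\right) 8\right)}{4} = \frac{7}{4} \left(-64\right) = -112$)
$Y V{\left(11,M{\left(3 \right)} \right)} = - 112 \left(- \frac{3}{11} + 11 \sqrt{-4 + 11}\right) = - 112 \left(\left(-3\right) \frac{1}{11} + 11 \sqrt{7}\right) = - 112 \left(- \frac{3}{11} + 11 \sqrt{7}\right) = \frac{336}{11} - 1232 \sqrt{7}$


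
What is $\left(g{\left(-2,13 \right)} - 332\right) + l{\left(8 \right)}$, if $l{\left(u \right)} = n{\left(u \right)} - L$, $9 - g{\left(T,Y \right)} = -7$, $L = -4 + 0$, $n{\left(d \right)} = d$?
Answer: $-304$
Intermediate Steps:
$L = -4$
$g{\left(T,Y \right)} = 16$ ($g{\left(T,Y \right)} = 9 - -7 = 9 + 7 = 16$)
$l{\left(u \right)} = 4 + u$ ($l{\left(u \right)} = u - -4 = u + 4 = 4 + u$)
$\left(g{\left(-2,13 \right)} - 332\right) + l{\left(8 \right)} = \left(16 - 332\right) + \left(4 + 8\right) = -316 + 12 = -304$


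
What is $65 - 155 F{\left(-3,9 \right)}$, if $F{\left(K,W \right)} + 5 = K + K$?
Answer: $1770$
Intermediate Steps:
$F{\left(K,W \right)} = -5 + 2 K$ ($F{\left(K,W \right)} = -5 + \left(K + K\right) = -5 + 2 K$)
$65 - 155 F{\left(-3,9 \right)} = 65 - 155 \left(-5 + 2 \left(-3\right)\right) = 65 - 155 \left(-5 - 6\right) = 65 - -1705 = 65 + 1705 = 1770$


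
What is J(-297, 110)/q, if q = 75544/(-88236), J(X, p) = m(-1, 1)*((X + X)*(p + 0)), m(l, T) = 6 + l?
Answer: 189649350/497 ≈ 3.8159e+5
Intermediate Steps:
J(X, p) = 10*X*p (J(X, p) = (6 - 1)*((X + X)*(p + 0)) = 5*((2*X)*p) = 5*(2*X*p) = 10*X*p)
q = -994/1161 (q = 75544*(-1/88236) = -994/1161 ≈ -0.85616)
J(-297, 110)/q = (10*(-297)*110)/(-994/1161) = -326700*(-1161/994) = 189649350/497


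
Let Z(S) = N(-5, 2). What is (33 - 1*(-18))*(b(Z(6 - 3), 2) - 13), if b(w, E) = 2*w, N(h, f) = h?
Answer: -1173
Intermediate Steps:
Z(S) = -5
(33 - 1*(-18))*(b(Z(6 - 3), 2) - 13) = (33 - 1*(-18))*(2*(-5) - 13) = (33 + 18)*(-10 - 13) = 51*(-23) = -1173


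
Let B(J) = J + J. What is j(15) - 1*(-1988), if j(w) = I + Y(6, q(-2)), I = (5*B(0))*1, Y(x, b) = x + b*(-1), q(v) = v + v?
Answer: 1998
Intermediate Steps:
B(J) = 2*J
q(v) = 2*v
Y(x, b) = x - b
I = 0 (I = (5*(2*0))*1 = (5*0)*1 = 0*1 = 0)
j(w) = 10 (j(w) = 0 + (6 - 2*(-2)) = 0 + (6 - 1*(-4)) = 0 + (6 + 4) = 0 + 10 = 10)
j(15) - 1*(-1988) = 10 - 1*(-1988) = 10 + 1988 = 1998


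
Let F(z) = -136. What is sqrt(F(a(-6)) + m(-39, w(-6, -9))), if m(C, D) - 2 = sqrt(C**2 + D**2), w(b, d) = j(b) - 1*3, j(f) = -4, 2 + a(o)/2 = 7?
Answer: sqrt(-134 + sqrt(1570)) ≈ 9.7148*I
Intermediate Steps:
a(o) = 10 (a(o) = -4 + 2*7 = -4 + 14 = 10)
w(b, d) = -7 (w(b, d) = -4 - 1*3 = -4 - 3 = -7)
m(C, D) = 2 + sqrt(C**2 + D**2)
sqrt(F(a(-6)) + m(-39, w(-6, -9))) = sqrt(-136 + (2 + sqrt((-39)**2 + (-7)**2))) = sqrt(-136 + (2 + sqrt(1521 + 49))) = sqrt(-136 + (2 + sqrt(1570))) = sqrt(-134 + sqrt(1570))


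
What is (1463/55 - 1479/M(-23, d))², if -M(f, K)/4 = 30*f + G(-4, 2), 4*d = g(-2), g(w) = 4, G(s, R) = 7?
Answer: 126708233521/186595600 ≈ 679.05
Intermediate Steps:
d = 1 (d = (¼)*4 = 1)
M(f, K) = -28 - 120*f (M(f, K) = -4*(30*f + 7) = -4*(7 + 30*f) = -28 - 120*f)
(1463/55 - 1479/M(-23, d))² = (1463/55 - 1479/(-28 - 120*(-23)))² = (1463*(1/55) - 1479/(-28 + 2760))² = (133/5 - 1479/2732)² = (355961/13660)² = 126708233521/186595600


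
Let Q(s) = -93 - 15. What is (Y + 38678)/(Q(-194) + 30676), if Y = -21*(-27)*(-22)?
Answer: 6551/7642 ≈ 0.85724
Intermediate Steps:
Q(s) = -108
Y = -12474 (Y = 567*(-22) = -12474)
(Y + 38678)/(Q(-194) + 30676) = (-12474 + 38678)/(-108 + 30676) = 26204/30568 = 26204*(1/30568) = 6551/7642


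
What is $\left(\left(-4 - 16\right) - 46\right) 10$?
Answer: $-660$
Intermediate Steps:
$\left(\left(-4 - 16\right) - 46\right) 10 = \left(-20 - 46\right) 10 = \left(-66\right) 10 = -660$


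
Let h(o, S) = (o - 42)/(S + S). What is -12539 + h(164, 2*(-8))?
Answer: -200685/16 ≈ -12543.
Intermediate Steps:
h(o, S) = (-42 + o)/(2*S) (h(o, S) = (-42 + o)/((2*S)) = (-42 + o)*(1/(2*S)) = (-42 + o)/(2*S))
-12539 + h(164, 2*(-8)) = -12539 + (-42 + 164)/(2*((2*(-8)))) = -12539 + (½)*122/(-16) = -12539 + (½)*(-1/16)*122 = -12539 - 61/16 = -200685/16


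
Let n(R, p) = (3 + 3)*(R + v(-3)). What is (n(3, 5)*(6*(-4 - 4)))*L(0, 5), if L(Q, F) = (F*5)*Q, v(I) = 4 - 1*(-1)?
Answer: 0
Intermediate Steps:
v(I) = 5 (v(I) = 4 + 1 = 5)
L(Q, F) = 5*F*Q (L(Q, F) = (5*F)*Q = 5*F*Q)
n(R, p) = 30 + 6*R (n(R, p) = (3 + 3)*(R + 5) = 6*(5 + R) = 30 + 6*R)
(n(3, 5)*(6*(-4 - 4)))*L(0, 5) = ((30 + 6*3)*(6*(-4 - 4)))*(5*5*0) = ((30 + 18)*(6*(-8)))*0 = (48*(-48))*0 = -2304*0 = 0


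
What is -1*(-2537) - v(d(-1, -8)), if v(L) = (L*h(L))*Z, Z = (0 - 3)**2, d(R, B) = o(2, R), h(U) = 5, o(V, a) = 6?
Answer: 2267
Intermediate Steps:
d(R, B) = 6
Z = 9 (Z = (-3)**2 = 9)
v(L) = 45*L (v(L) = (L*5)*9 = (5*L)*9 = 45*L)
-1*(-2537) - v(d(-1, -8)) = -1*(-2537) - 45*6 = 2537 - 1*270 = 2537 - 270 = 2267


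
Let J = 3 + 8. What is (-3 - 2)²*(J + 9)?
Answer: 500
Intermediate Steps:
J = 11
(-3 - 2)²*(J + 9) = (-3 - 2)²*(11 + 9) = (-5)²*20 = 25*20 = 500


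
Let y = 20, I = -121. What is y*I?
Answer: -2420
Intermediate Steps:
y*I = 20*(-121) = -2420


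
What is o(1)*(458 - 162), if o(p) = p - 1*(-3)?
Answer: 1184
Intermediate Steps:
o(p) = 3 + p (o(p) = p + 3 = 3 + p)
o(1)*(458 - 162) = (3 + 1)*(458 - 162) = 4*296 = 1184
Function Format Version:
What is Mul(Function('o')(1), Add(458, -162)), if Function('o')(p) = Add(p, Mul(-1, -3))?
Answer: 1184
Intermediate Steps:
Function('o')(p) = Add(3, p) (Function('o')(p) = Add(p, 3) = Add(3, p))
Mul(Function('o')(1), Add(458, -162)) = Mul(Add(3, 1), Add(458, -162)) = Mul(4, 296) = 1184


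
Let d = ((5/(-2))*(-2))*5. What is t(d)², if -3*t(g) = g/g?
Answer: ⅑ ≈ 0.11111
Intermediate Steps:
d = 25 (d = ((5*(-½))*(-2))*5 = -5/2*(-2)*5 = 5*5 = 25)
t(g) = -⅓ (t(g) = -g/(3*g) = -⅓*1 = -⅓)
t(d)² = (-⅓)² = ⅑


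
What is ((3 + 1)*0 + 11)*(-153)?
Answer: -1683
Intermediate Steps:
((3 + 1)*0 + 11)*(-153) = (4*0 + 11)*(-153) = (0 + 11)*(-153) = 11*(-153) = -1683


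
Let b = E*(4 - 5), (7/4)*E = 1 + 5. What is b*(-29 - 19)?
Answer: 1152/7 ≈ 164.57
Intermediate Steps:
E = 24/7 (E = 4*(1 + 5)/7 = (4/7)*6 = 24/7 ≈ 3.4286)
b = -24/7 (b = 24*(4 - 5)/7 = (24/7)*(-1) = -24/7 ≈ -3.4286)
b*(-29 - 19) = -24*(-29 - 19)/7 = -24/7*(-48) = 1152/7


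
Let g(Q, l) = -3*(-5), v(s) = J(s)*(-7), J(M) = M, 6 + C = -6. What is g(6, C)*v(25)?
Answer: -2625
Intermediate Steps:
C = -12 (C = -6 - 6 = -12)
v(s) = -7*s (v(s) = s*(-7) = -7*s)
g(Q, l) = 15
g(6, C)*v(25) = 15*(-7*25) = 15*(-175) = -2625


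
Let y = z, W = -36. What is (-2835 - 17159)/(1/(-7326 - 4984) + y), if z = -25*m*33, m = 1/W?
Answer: -1476756840/1692619 ≈ -872.47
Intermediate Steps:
m = -1/36 (m = 1/(-36) = -1/36 ≈ -0.027778)
z = 275/12 (z = -25*(-1/36)*33 = (25/36)*33 = 275/12 ≈ 22.917)
y = 275/12 ≈ 22.917
(-2835 - 17159)/(1/(-7326 - 4984) + y) = (-2835 - 17159)/(1/(-7326 - 4984) + 275/12) = -19994/(1/(-12310) + 275/12) = -19994/(-1/12310 + 275/12) = -19994/1692619/73860 = -19994*73860/1692619 = -1476756840/1692619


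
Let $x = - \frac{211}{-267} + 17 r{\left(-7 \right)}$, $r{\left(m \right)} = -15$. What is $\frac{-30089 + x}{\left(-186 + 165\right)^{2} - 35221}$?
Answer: $\frac{8101637}{9286260} \approx 0.87243$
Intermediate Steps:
$x = - \frac{67874}{267}$ ($x = - \frac{211}{-267} + 17 \left(-15\right) = \left(-211\right) \left(- \frac{1}{267}\right) - 255 = \frac{211}{267} - 255 = - \frac{67874}{267} \approx -254.21$)
$\frac{-30089 + x}{\left(-186 + 165\right)^{2} - 35221} = \frac{-30089 - \frac{67874}{267}}{\left(-186 + 165\right)^{2} - 35221} = - \frac{8101637}{267 \left(\left(-21\right)^{2} - 35221\right)} = - \frac{8101637}{267 \left(441 - 35221\right)} = - \frac{8101637}{267 \left(-34780\right)} = \left(- \frac{8101637}{267}\right) \left(- \frac{1}{34780}\right) = \frac{8101637}{9286260}$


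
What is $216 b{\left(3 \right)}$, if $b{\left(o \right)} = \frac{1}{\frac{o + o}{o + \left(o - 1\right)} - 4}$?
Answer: $- \frac{540}{7} \approx -77.143$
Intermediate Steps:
$b{\left(o \right)} = \frac{1}{-4 + \frac{2 o}{-1 + 2 o}}$ ($b{\left(o \right)} = \frac{1}{\frac{2 o}{o + \left(-1 + o\right)} - 4} = \frac{1}{\frac{2 o}{-1 + 2 o} - 4} = \frac{1}{-4 + \frac{2 o}{-1 + 2 o}}$)
$216 b{\left(3 \right)} = 216 \frac{1 - 6}{2 \left(-2 + 3 \cdot 3\right)} = 216 \frac{1 - 6}{2 \left(-2 + 9\right)} = 216 \cdot \frac{1}{2} \cdot \frac{1}{7} \left(-5\right) = 216 \left(- \frac{5}{14}\right) = - \frac{540}{7}$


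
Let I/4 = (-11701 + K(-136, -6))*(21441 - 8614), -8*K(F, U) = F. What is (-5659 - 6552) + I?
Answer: -599494883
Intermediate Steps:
K(F, U) = -F/8
I = -599482672 (I = 4*((-11701 - 1/8*(-136))*(21441 - 8614)) = 4*((-11701 + 17)*12827) = 4*(-11684*12827) = 4*(-149870668) = -599482672)
(-5659 - 6552) + I = (-5659 - 6552) - 599482672 = -12211 - 599482672 = -599494883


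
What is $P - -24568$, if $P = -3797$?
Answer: $20771$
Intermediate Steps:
$P - -24568 = -3797 - -24568 = -3797 + 24568 = 20771$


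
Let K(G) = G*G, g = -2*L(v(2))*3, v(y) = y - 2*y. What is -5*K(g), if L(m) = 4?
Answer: -2880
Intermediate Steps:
v(y) = -y
g = -24 (g = -2*4*3 = -8*3 = -24)
K(G) = G²
-5*K(g) = -5*(-24)² = -5*576 = -2880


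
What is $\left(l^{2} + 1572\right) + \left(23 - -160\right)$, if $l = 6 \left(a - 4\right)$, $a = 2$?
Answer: $1899$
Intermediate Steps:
$l = -12$ ($l = 6 \left(2 - 4\right) = 6 \left(-2\right) = -12$)
$\left(l^{2} + 1572\right) + \left(23 - -160\right) = \left(\left(-12\right)^{2} + 1572\right) + \left(23 - -160\right) = \left(144 + 1572\right) + \left(23 + 160\right) = 1716 + 183 = 1899$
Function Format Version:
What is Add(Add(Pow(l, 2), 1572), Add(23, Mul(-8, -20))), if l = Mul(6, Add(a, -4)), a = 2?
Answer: 1899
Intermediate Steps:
l = -12 (l = Mul(6, Add(2, -4)) = Mul(6, -2) = -12)
Add(Add(Pow(l, 2), 1572), Add(23, Mul(-8, -20))) = Add(Add(Pow(-12, 2), 1572), Add(23, Mul(-8, -20))) = Add(Add(144, 1572), Add(23, 160)) = Add(1716, 183) = 1899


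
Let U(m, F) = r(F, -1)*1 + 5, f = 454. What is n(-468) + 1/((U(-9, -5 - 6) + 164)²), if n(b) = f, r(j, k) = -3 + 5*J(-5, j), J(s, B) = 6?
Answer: 17440865/38416 ≈ 454.00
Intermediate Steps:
r(j, k) = 27 (r(j, k) = -3 + 5*6 = -3 + 30 = 27)
U(m, F) = 32 (U(m, F) = 27*1 + 5 = 27 + 5 = 32)
n(b) = 454
n(-468) + 1/((U(-9, -5 - 6) + 164)²) = 454 + 1/((32 + 164)²) = 454 + 1/(196²) = 454 + 1/38416 = 17440865/38416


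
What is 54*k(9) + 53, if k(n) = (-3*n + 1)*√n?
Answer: -4159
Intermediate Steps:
k(n) = √n*(1 - 3*n) (k(n) = (1 - 3*n)*√n = √n*(1 - 3*n))
54*k(9) + 53 = 54*(√9*(1 - 3*9)) + 53 = 54*(3*(1 - 27)) + 53 = 54*(3*(-26)) + 53 = 54*(-78) + 53 = -4212 + 53 = -4159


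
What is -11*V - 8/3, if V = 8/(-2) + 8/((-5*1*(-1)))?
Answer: 356/15 ≈ 23.733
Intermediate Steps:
V = -12/5 (V = 8*(-½) + 8/((-5*(-1))) = -4 + 8/5 = -12/5 ≈ -2.4000)
-11*V - 8/3 = -11*(-12/5) - 8/3 = 132/5 - 8*⅓ = 132/5 - 8/3 = 356/15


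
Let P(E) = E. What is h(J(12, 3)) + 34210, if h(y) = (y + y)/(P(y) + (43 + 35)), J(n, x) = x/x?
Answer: 2702592/79 ≈ 34210.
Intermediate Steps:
J(n, x) = 1
h(y) = 2*y/(78 + y) (h(y) = (y + y)/(y + (43 + 35)) = (2*y)/(y + 78) = (2*y)/(78 + y) = 2*y/(78 + y))
h(J(12, 3)) + 34210 = 2*1/(78 + 1) + 34210 = 2*1/79 + 34210 = 2*1*(1/79) + 34210 = 2/79 + 34210 = 2702592/79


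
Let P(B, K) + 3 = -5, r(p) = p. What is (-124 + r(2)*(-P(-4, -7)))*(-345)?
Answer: 37260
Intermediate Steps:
P(B, K) = -8 (P(B, K) = -3 - 5 = -8)
(-124 + r(2)*(-P(-4, -7)))*(-345) = (-124 + 2*(-1*(-8)))*(-345) = (-124 + 2*8)*(-345) = (-124 + 16)*(-345) = -108*(-345) = 37260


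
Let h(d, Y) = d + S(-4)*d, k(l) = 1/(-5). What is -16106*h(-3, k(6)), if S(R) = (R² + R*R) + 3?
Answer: 1739448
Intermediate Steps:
S(R) = 3 + 2*R² (S(R) = (R² + R²) + 3 = 2*R² + 3 = 3 + 2*R²)
k(l) = -⅕
h(d, Y) = 36*d (h(d, Y) = d + (3 + 2*(-4)²)*d = d + (3 + 2*16)*d = d + (3 + 32)*d = d + 35*d = 36*d)
-16106*h(-3, k(6)) = -579816*(-3) = -16106*(-108) = 1739448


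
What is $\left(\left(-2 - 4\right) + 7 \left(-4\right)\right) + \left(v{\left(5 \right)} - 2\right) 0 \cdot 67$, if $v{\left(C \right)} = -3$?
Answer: $-34$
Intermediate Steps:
$\left(\left(-2 - 4\right) + 7 \left(-4\right)\right) + \left(v{\left(5 \right)} - 2\right) 0 \cdot 67 = \left(\left(-2 - 4\right) + 7 \left(-4\right)\right) + \left(-3 - 2\right) 0 \cdot 67 = \left(-6 - 28\right) + \left(-5\right) 0 \cdot 67 = -34 + 0 \cdot 67 = -34 + 0 = -34$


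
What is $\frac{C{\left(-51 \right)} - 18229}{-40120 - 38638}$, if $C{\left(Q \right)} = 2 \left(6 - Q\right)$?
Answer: $\frac{18115}{78758} \approx 0.23001$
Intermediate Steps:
$C{\left(Q \right)} = 12 - 2 Q$
$\frac{C{\left(-51 \right)} - 18229}{-40120 - 38638} = \frac{\left(12 - -102\right) - 18229}{-40120 - 38638} = \frac{\left(12 + 102\right) - 18229}{-78758} = \left(114 - 18229\right) \left(- \frac{1}{78758}\right) = \left(-18115\right) \left(- \frac{1}{78758}\right) = \frac{18115}{78758}$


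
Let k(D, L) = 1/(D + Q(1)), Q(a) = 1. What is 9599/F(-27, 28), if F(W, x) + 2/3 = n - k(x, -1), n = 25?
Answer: 835113/2114 ≈ 395.04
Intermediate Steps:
k(D, L) = 1/(1 + D) (k(D, L) = 1/(D + 1) = 1/(1 + D))
F(W, x) = 73/3 - 1/(1 + x) (F(W, x) = -⅔ + (25 - 1/(1 + x)) = 73/3 - 1/(1 + x))
9599/F(-27, 28) = 9599/(((70 + 73*28)/(3*(1 + 28)))) = 9599/(((⅓)*(70 + 2044)/29)) = 9599/(((⅓)*(1/29)*2114)) = 9599/(2114/87) = 9599*(87/2114) = 835113/2114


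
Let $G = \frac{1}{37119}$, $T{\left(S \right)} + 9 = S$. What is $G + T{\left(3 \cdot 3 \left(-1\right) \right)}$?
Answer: $- \frac{668141}{37119} \approx -18.0$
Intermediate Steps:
$T{\left(S \right)} = -9 + S$
$G = \frac{1}{37119} \approx 2.694 \cdot 10^{-5}$
$G + T{\left(3 \cdot 3 \left(-1\right) \right)} = \frac{1}{37119} - \left(9 - 3 \cdot 3 \left(-1\right)\right) = \frac{1}{37119} + \left(-9 + 9 \left(-1\right)\right) = \frac{1}{37119} - 18 = - \frac{668141}{37119}$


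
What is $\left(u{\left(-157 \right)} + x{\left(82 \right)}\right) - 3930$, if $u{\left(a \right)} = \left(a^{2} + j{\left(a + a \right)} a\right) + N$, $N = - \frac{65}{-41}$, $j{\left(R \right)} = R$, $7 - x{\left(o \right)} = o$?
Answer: $\frac{2867687}{41} \approx 69944.0$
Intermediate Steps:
$x{\left(o \right)} = 7 - o$
$N = \frac{65}{41}$ ($N = \left(-65\right) \left(- \frac{1}{41}\right) = \frac{65}{41} \approx 1.5854$)
$u{\left(a \right)} = \frac{65}{41} + 3 a^{2}$ ($u{\left(a \right)} = \left(a^{2} + \left(a + a\right) a\right) + \frac{65}{41} = \left(a^{2} + 2 a a\right) + \frac{65}{41} = \left(a^{2} + 2 a^{2}\right) + \frac{65}{41} = 3 a^{2} + \frac{65}{41} = \frac{65}{41} + 3 a^{2}$)
$\left(u{\left(-157 \right)} + x{\left(82 \right)}\right) - 3930 = \left(\left(\frac{65}{41} + 3 \left(-157\right)^{2}\right) + \left(7 - 82\right)\right) - 3930 = \left(\left(\frac{65}{41} + 3 \cdot 24649\right) + \left(7 - 82\right)\right) + \left(-7099 + 3169\right) = \left(\left(\frac{65}{41} + 73947\right) - 75\right) - 3930 = \left(\frac{3031892}{41} - 75\right) - 3930 = \frac{3028817}{41} - 3930 = \frac{2867687}{41}$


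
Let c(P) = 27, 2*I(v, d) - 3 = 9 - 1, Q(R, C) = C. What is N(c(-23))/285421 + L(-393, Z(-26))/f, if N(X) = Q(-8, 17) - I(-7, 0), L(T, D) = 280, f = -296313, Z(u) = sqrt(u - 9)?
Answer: -153020561/169147905546 ≈ -0.00090466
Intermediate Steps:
Z(u) = sqrt(-9 + u)
I(v, d) = 11/2 (I(v, d) = 3/2 + (9 - 1)/2 = 3/2 + (1/2)*8 = 3/2 + 4 = 11/2)
N(X) = 23/2 (N(X) = 17 - 1*11/2 = 17 - 11/2 = 23/2)
N(c(-23))/285421 + L(-393, Z(-26))/f = (23/2)/285421 + 280/(-296313) = (23/2)*(1/285421) + 280*(-1/296313) = 23/570842 - 280/296313 = -153020561/169147905546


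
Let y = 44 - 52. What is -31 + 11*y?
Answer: -119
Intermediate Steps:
y = -8
-31 + 11*y = -31 + 11*(-8) = -31 - 88 = -119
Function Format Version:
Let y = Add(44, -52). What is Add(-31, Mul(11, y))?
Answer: -119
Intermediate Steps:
y = -8
Add(-31, Mul(11, y)) = Add(-31, Mul(11, -8)) = Add(-31, -88) = -119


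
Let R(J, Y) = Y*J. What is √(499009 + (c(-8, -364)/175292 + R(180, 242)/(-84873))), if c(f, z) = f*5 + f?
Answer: 17*√2654060973099768378445/1239796493 ≈ 706.41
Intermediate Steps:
R(J, Y) = J*Y
c(f, z) = 6*f (c(f, z) = 5*f + f = 6*f)
√(499009 + (c(-8, -364)/175292 + R(180, 242)/(-84873))) = √(499009 + ((6*(-8))/175292 + (180*242)/(-84873))) = √(499009 + (-48*1/175292 + 43560*(-1/84873))) = √(499009 + (-12/43823 - 14520/28291)) = √(499009 - 636649452/1239796493) = √(618668971525985/1239796493) = 17*√2654060973099768378445/1239796493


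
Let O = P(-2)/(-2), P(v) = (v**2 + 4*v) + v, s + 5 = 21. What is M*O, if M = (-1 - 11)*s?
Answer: -576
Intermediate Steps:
s = 16 (s = -5 + 21 = 16)
P(v) = v**2 + 5*v
M = -192 (M = (-1 - 11)*16 = -12*16 = -192)
O = 3 (O = -2*(5 - 2)/(-2) = -2*3*(-1/2) = -6*(-1/2) = 3)
M*O = -192*3 = -576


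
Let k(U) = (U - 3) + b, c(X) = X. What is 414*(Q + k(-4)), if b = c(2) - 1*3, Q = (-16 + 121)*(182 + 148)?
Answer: 14341788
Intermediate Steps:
Q = 34650 (Q = 105*330 = 34650)
b = -1 (b = 2 - 1*3 = 2 - 3 = -1)
k(U) = -4 + U (k(U) = (U - 3) - 1 = (-3 + U) - 1 = -4 + U)
414*(Q + k(-4)) = 414*(34650 + (-4 - 4)) = 414*(34650 - 8) = 414*34642 = 14341788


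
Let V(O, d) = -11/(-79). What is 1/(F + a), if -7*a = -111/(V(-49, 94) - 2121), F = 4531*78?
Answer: 1172836/414501344679 ≈ 2.8295e-6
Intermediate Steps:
V(O, d) = 11/79 (V(O, d) = -11*(-1/79) = 11/79)
F = 353418
a = -8769/1172836 (a = -(-111)/(7*(11/79 - 2121)) = -(-111)/(7*(-167548/79)) = -(-111)*(-79)/(7*167548) = -1/7*8769/167548 = -8769/1172836 ≈ -0.0074767)
1/(F + a) = 1/(353418 - 8769/1172836) = 1/(414501344679/1172836) = 1172836/414501344679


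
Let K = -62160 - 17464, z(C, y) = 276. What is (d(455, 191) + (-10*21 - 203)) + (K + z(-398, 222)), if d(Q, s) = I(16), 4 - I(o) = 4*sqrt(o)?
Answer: -79773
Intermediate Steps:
K = -79624
I(o) = 4 - 4*sqrt(o)
d(Q, s) = -12 (d(Q, s) = 4 - 4*sqrt(16) = 4 - 4*4 = 4 - 16 = -12)
(d(455, 191) + (-10*21 - 203)) + (K + z(-398, 222)) = (-12 + (-10*21 - 203)) + (-79624 + 276) = (-12 + (-210 - 203)) - 79348 = (-12 - 413) - 79348 = -425 - 79348 = -79773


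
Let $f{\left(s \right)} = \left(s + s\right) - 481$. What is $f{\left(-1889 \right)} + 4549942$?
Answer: $4545683$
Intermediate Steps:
$f{\left(s \right)} = -481 + 2 s$ ($f{\left(s \right)} = 2 s - 481 = -481 + 2 s$)
$f{\left(-1889 \right)} + 4549942 = \left(-481 + 2 \left(-1889\right)\right) + 4549942 = \left(-481 - 3778\right) + 4549942 = -4259 + 4549942 = 4545683$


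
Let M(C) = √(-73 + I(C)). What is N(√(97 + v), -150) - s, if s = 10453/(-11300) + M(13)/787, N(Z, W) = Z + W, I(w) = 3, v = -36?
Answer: -1684547/11300 + √61 - I*√70/787 ≈ -141.26 - 0.010631*I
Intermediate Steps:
M(C) = I*√70 (M(C) = √(-73 + 3) = √(-70) = I*√70)
N(Z, W) = W + Z
s = -10453/11300 + I*√70/787 (s = 10453/(-11300) + (I*√70)/787 = 10453*(-1/11300) + (I*√70)*(1/787) = -10453/11300 + I*√70/787 ≈ -0.92504 + 0.010631*I)
N(√(97 + v), -150) - s = (-150 + √(97 - 36)) - (-10453/11300 + I*√70/787) = (-150 + √61) + (10453/11300 - I*√70/787) = -1684547/11300 + √61 - I*√70/787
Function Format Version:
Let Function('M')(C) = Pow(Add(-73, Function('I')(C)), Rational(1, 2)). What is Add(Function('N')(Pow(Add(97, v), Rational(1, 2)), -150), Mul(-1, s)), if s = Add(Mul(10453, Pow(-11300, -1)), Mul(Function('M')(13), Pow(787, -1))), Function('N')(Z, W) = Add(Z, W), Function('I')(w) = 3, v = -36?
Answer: Add(Rational(-1684547, 11300), Pow(61, Rational(1, 2)), Mul(Rational(-1, 787), I, Pow(70, Rational(1, 2)))) ≈ Add(-141.26, Mul(-0.010631, I))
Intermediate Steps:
Function('M')(C) = Mul(I, Pow(70, Rational(1, 2))) (Function('M')(C) = Pow(Add(-73, 3), Rational(1, 2)) = Pow(-70, Rational(1, 2)) = Mul(I, Pow(70, Rational(1, 2))))
Function('N')(Z, W) = Add(W, Z)
s = Add(Rational(-10453, 11300), Mul(Rational(1, 787), I, Pow(70, Rational(1, 2)))) (s = Add(Mul(10453, Pow(-11300, -1)), Mul(Mul(I, Pow(70, Rational(1, 2))), Pow(787, -1))) = Add(Mul(10453, Rational(-1, 11300)), Mul(Mul(I, Pow(70, Rational(1, 2))), Rational(1, 787))) = Add(Rational(-10453, 11300), Mul(Rational(1, 787), I, Pow(70, Rational(1, 2)))) ≈ Add(-0.92504, Mul(0.010631, I)))
Add(Function('N')(Pow(Add(97, v), Rational(1, 2)), -150), Mul(-1, s)) = Add(Add(-150, Pow(Add(97, -36), Rational(1, 2))), Mul(-1, Add(Rational(-10453, 11300), Mul(Rational(1, 787), I, Pow(70, Rational(1, 2)))))) = Add(Add(-150, Pow(61, Rational(1, 2))), Add(Rational(10453, 11300), Mul(Rational(-1, 787), I, Pow(70, Rational(1, 2))))) = Add(Rational(-1684547, 11300), Pow(61, Rational(1, 2)), Mul(Rational(-1, 787), I, Pow(70, Rational(1, 2))))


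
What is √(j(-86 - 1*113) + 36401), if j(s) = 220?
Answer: 3*√4069 ≈ 191.37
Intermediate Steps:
√(j(-86 - 1*113) + 36401) = √(220 + 36401) = √36621 = 3*√4069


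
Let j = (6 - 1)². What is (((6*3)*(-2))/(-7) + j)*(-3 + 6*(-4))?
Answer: -5697/7 ≈ -813.86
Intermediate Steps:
j = 25 (j = 5² = 25)
(((6*3)*(-2))/(-7) + j)*(-3 + 6*(-4)) = (((6*3)*(-2))/(-7) + 25)*(-3 + 6*(-4)) = ((18*(-2))*(-⅐) + 25)*(-3 - 24) = (-36*(-⅐) + 25)*(-27) = (36/7 + 25)*(-27) = (211/7)*(-27) = -5697/7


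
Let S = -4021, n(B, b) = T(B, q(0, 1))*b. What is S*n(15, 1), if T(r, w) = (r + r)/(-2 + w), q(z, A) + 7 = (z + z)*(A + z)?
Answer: 40210/3 ≈ 13403.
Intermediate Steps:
q(z, A) = -7 + 2*z*(A + z) (q(z, A) = -7 + (z + z)*(A + z) = -7 + (2*z)*(A + z) = -7 + 2*z*(A + z))
T(r, w) = 2*r/(-2 + w) (T(r, w) = (2*r)/(-2 + w) = 2*r/(-2 + w))
n(B, b) = -2*B*b/9 (n(B, b) = (2*B/(-2 + (-7 + 2*0**2 + 2*1*0)))*b = (2*B/(-2 + (-7 + 2*0 + 0)))*b = (2*B/(-2 + (-7 + 0 + 0)))*b = (2*B/(-2 - 7))*b = (2*B/(-9))*b = (2*B*(-1/9))*b = (-2*B/9)*b = -2*B*b/9)
S*n(15, 1) = -(-8042)*15/9 = -4021*(-10/3) = 40210/3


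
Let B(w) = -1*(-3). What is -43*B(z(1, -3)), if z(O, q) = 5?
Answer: -129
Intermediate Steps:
B(w) = 3
-43*B(z(1, -3)) = -43*3 = -1*129 = -129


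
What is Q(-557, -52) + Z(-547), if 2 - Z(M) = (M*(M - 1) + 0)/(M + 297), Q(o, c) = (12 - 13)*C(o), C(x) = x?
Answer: 219753/125 ≈ 1758.0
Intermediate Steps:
Q(o, c) = -o (Q(o, c) = (12 - 13)*o = -o)
Z(M) = 2 - M*(-1 + M)/(297 + M) (Z(M) = 2 - (M*(M - 1) + 0)/(M + 297) = 2 - (M*(-1 + M) + 0)/(297 + M) = 2 - M*(-1 + M)/(297 + M))
Q(-557, -52) + Z(-547) = -1*(-557) + (594 - 1*(-547)² + 3*(-547))/(297 - 547) = 557 + (594 - 1*299209 - 1641)/(-250) = 557 - (594 - 299209 - 1641)/250 = 557 - 1/250*(-300256) = 557 + 150128/125 = 219753/125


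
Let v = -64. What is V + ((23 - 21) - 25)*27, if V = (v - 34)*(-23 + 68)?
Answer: -5031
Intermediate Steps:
V = -4410 (V = (-64 - 34)*(-23 + 68) = -98*45 = -4410)
V + ((23 - 21) - 25)*27 = -4410 + ((23 - 21) - 25)*27 = -4410 + (2 - 25)*27 = -4410 - 23*27 = -4410 - 621 = -5031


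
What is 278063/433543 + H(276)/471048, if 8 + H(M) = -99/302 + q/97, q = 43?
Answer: 3836857865589889/5982407880396816 ≈ 0.64136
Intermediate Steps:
H(M) = -230969/29294 (H(M) = -8 + (-99/302 + 43/97) = -8 + 3383/29294 = -230969/29294)
278063/433543 + H(276)/471048 = 278063/433543 - 230969/29294/471048 = 278063*(1/433543) - 230969/29294*1/471048 = 278063/433543 - 230969/13798880112 = 3836857865589889/5982407880396816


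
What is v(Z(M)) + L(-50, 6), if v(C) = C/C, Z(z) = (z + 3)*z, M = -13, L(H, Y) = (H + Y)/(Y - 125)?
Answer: 163/119 ≈ 1.3697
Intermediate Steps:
L(H, Y) = (H + Y)/(-125 + Y)
Z(z) = z*(3 + z) (Z(z) = (3 + z)*z = z*(3 + z))
v(C) = 1
v(Z(M)) + L(-50, 6) = 1 + (-50 + 6)/(-125 + 6) = 1 - 44/(-119) = 1 - 1/119*(-44) = 1 + 44/119 = 163/119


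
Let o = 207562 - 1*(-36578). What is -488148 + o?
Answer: -244008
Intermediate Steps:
o = 244140 (o = 207562 + 36578 = 244140)
-488148 + o = -488148 + 244140 = -244008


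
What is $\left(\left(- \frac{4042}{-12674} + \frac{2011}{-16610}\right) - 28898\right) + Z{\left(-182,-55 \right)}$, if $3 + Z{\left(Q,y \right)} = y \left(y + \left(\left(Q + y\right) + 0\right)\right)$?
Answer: $- \frac{1351591631267}{105257570} \approx -12841.0$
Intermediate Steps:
$Z{\left(Q,y \right)} = -3 + y \left(Q + 2 y\right)$ ($Z{\left(Q,y \right)} = -3 + y \left(y + \left(\left(Q + y\right) + 0\right)\right) = -3 + y \left(y + \left(Q + y\right)\right) = -3 + y \left(Q + 2 y\right)$)
$\left(\left(- \frac{4042}{-12674} + \frac{2011}{-16610}\right) - 28898\right) + Z{\left(-182,-55 \right)} = \left(\left(- \frac{4042}{-12674} + \frac{2011}{-16610}\right) - 28898\right) - \left(-10007 - 6050\right) = \left(\left(\left(-4042\right) \left(- \frac{1}{12674}\right) + 2011 \left(- \frac{1}{16610}\right)\right) - 28898\right) + \left(-3 + 2 \cdot 3025 + 10010\right) = \left(\left(\frac{2021}{6337} - \frac{2011}{16610}\right) - 28898\right) + \left(-3 + 6050 + 10010\right) = \left(\frac{20825103}{105257570} - 28898\right) + 16057 = - \frac{3041712432757}{105257570} + 16057 = - \frac{1351591631267}{105257570}$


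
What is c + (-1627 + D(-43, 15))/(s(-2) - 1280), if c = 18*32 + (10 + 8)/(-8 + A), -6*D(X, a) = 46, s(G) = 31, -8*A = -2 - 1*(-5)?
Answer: 144393224/251049 ≈ 575.16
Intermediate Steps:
A = -3/8 (A = -(-2 - 1*(-5))/8 = -(-2 + 5)/8 = -1/8*3 = -3/8 ≈ -0.37500)
D(X, a) = -23/3 (D(X, a) = -1/6*46 = -23/3)
c = 38448/67 (c = 18*32 + (10 + 8)/(-8 - 3/8) = 576 + 18/(-67/8) = 576 + 18*(-8/67) = 576 - 144/67 = 38448/67 ≈ 573.85)
c + (-1627 + D(-43, 15))/(s(-2) - 1280) = 38448/67 + (-1627 - 23/3)/(31 - 1280) = 38448/67 - 4904/3/(-1249) = 38448/67 - 4904/3*(-1/1249) = 38448/67 + 4904/3747 = 144393224/251049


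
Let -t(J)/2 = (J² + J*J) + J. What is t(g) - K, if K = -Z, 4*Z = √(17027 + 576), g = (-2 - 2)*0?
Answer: √17603/4 ≈ 33.169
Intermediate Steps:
g = 0 (g = -4*0 = 0)
t(J) = -4*J² - 2*J (t(J) = -2*((J² + J*J) + J) = -2*((J² + J²) + J) = -2*(2*J² + J) = -2*(J + 2*J²) = -4*J² - 2*J)
Z = √17603/4 (Z = √(17027 + 576)/4 = √17603/4 ≈ 33.169)
K = -√17603/4 ≈ -33.169
t(g) - K = -2*0*(1 + 2*0) - (-1)*√17603/4 = -2*0*(1 + 0) + √17603/4 = -2*0*1 + √17603/4 = 0 + √17603/4 = √17603/4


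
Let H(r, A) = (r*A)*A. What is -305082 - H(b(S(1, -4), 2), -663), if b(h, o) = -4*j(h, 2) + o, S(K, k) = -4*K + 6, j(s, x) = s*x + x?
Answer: 9365436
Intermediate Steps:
j(s, x) = x + s*x
S(K, k) = 6 - 4*K
b(h, o) = -8 + o - 8*h (b(h, o) = -8*(1 + h) + o = -4*(2 + 2*h) + o = (-8 - 8*h) + o = -8 + o - 8*h)
H(r, A) = r*A² (H(r, A) = (A*r)*A = r*A²)
-305082 - H(b(S(1, -4), 2), -663) = -305082 - (-8 + 2 - 8*(6 - 4*1))*(-663)² = -305082 - (-8 + 2 - 8*(6 - 4))*439569 = -305082 - (-8 + 2 - 8*2)*439569 = -305082 - (-8 + 2 - 16)*439569 = -305082 - (-22)*439569 = -305082 - 1*(-9670518) = -305082 + 9670518 = 9365436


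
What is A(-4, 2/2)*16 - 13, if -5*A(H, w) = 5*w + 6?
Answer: -241/5 ≈ -48.200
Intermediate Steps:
A(H, w) = -6/5 - w (A(H, w) = -(5*w + 6)/5 = -(6 + 5*w)/5 = -6/5 - w)
A(-4, 2/2)*16 - 13 = (-6/5 - 2/2)*16 - 13 = (-6/5 - 1*1)*16 - 13 = (-6/5 - 1)*16 - 13 = -11/5*16 - 13 = -176/5 - 13 = -241/5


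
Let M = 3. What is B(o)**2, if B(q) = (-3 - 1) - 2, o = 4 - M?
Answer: 36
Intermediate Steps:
o = 1 (o = 4 - 1*3 = 4 - 3 = 1)
B(q) = -6 (B(q) = -4 - 2 = -6)
B(o)**2 = (-6)**2 = 36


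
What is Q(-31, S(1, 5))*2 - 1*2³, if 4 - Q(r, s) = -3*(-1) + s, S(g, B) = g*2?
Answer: -10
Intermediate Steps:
S(g, B) = 2*g
Q(r, s) = 1 - s (Q(r, s) = 4 - (-3*(-1) + s) = 4 - (3 + s) = 4 + (-3 - s) = 1 - s)
Q(-31, S(1, 5))*2 - 1*2³ = (1 - 2)*2 - 1*2³ = (1 - 1*2)*2 - 1*8 = (1 - 2)*2 - 8 = -1*2 - 8 = -2 - 8 = -10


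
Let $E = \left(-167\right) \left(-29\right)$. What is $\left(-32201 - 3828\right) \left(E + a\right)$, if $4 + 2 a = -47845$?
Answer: $\frac{1374974727}{2} \approx 6.8749 \cdot 10^{8}$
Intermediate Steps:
$a = - \frac{47849}{2}$ ($a = -2 + \frac{1}{2} \left(-47845\right) = -2 - \frac{47845}{2} = - \frac{47849}{2} \approx -23925.0$)
$E = 4843$
$\left(-32201 - 3828\right) \left(E + a\right) = \left(-32201 - 3828\right) \left(4843 - \frac{47849}{2}\right) = \left(-36029\right) \left(- \frac{38163}{2}\right) = \frac{1374974727}{2}$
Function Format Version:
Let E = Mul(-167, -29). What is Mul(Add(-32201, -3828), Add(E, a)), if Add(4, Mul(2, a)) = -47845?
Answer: Rational(1374974727, 2) ≈ 6.8749e+8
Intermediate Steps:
a = Rational(-47849, 2) (a = Add(-2, Mul(Rational(1, 2), -47845)) = Add(-2, Rational(-47845, 2)) = Rational(-47849, 2) ≈ -23925.)
E = 4843
Mul(Add(-32201, -3828), Add(E, a)) = Mul(Add(-32201, -3828), Add(4843, Rational(-47849, 2))) = Mul(-36029, Rational(-38163, 2)) = Rational(1374974727, 2)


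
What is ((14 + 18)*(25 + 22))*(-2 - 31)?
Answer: -49632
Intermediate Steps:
((14 + 18)*(25 + 22))*(-2 - 31) = (32*47)*(-33) = 1504*(-33) = -49632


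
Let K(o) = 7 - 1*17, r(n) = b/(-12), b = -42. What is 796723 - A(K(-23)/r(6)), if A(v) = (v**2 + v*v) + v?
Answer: 39038767/49 ≈ 7.9671e+5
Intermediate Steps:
r(n) = 7/2 (r(n) = -42/(-12) = -42*(-1/12) = 7/2)
K(o) = -10 (K(o) = 7 - 17 = -10)
A(v) = v + 2*v**2 (A(v) = (v**2 + v**2) + v = 2*v**2 + v = v + 2*v**2)
796723 - A(K(-23)/r(6)) = 796723 - (-10/7/2)*(1 + 2*(-10/7/2)) = 796723 - (-10*2/7)*(1 + 2*(-10*2/7)) = 796723 - (-20)*(1 + 2*(-20/7))/7 = 796723 - (-20)*(1 - 40/7)/7 = 796723 - (-20)*(-33)/(7*7) = 796723 - 1*660/49 = 796723 - 660/49 = 39038767/49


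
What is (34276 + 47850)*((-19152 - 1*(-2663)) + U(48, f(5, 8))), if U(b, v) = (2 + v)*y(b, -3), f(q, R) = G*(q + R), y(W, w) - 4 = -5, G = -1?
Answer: -1353272228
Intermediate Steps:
y(W, w) = -1 (y(W, w) = 4 - 5 = -1)
f(q, R) = -R - q (f(q, R) = -(q + R) = -(R + q) = -R - q)
U(b, v) = -2 - v (U(b, v) = (2 + v)*(-1) = -2 - v)
(34276 + 47850)*((-19152 - 1*(-2663)) + U(48, f(5, 8))) = (34276 + 47850)*((-19152 - 1*(-2663)) + (-2 - (-1*8 - 1*5))) = 82126*((-19152 + 2663) + (-2 - (-8 - 5))) = 82126*(-16489 + (-2 - 1*(-13))) = 82126*(-16489 + (-2 + 13)) = 82126*(-16489 + 11) = 82126*(-16478) = -1353272228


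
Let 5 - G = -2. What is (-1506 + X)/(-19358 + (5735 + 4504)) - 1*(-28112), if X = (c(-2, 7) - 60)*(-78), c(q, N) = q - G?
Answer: 256349452/9119 ≈ 28112.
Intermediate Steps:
G = 7 (G = 5 - 1*(-2) = 5 + 2 = 7)
c(q, N) = -7 + q (c(q, N) = q - 1*7 = q - 7 = -7 + q)
X = 5382 (X = ((-7 - 2) - 60)*(-78) = (-9 - 60)*(-78) = -69*(-78) = 5382)
(-1506 + X)/(-19358 + (5735 + 4504)) - 1*(-28112) = (-1506 + 5382)/(-19358 + (5735 + 4504)) - 1*(-28112) = 3876/(-19358 + 10239) + 28112 = 3876/(-9119) + 28112 = 3876*(-1/9119) + 28112 = -3876/9119 + 28112 = 256349452/9119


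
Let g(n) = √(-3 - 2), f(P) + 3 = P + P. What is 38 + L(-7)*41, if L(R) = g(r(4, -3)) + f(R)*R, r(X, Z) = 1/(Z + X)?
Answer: 4917 + 41*I*√5 ≈ 4917.0 + 91.679*I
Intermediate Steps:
f(P) = -3 + 2*P (f(P) = -3 + (P + P) = -3 + 2*P)
r(X, Z) = 1/(X + Z)
g(n) = I*√5 (g(n) = √(-5) = I*√5)
L(R) = I*√5 + R*(-3 + 2*R) (L(R) = I*√5 + (-3 + 2*R)*R = I*√5 + R*(-3 + 2*R))
38 + L(-7)*41 = 38 + (I*√5 - 7*(-3 + 2*(-7)))*41 = 38 + (I*√5 - 7*(-3 - 14))*41 = 38 + (I*√5 - 7*(-17))*41 = 38 + (I*√5 + 119)*41 = 38 + (119 + I*√5)*41 = 38 + (4879 + 41*I*√5) = 4917 + 41*I*√5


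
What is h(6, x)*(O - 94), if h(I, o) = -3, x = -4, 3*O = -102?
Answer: 384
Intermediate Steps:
O = -34 (O = (1/3)*(-102) = -34)
h(6, x)*(O - 94) = -3*(-34 - 94) = -3*(-128) = 384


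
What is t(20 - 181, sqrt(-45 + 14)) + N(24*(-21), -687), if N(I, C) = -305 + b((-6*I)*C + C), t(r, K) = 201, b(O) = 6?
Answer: -98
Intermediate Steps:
N(I, C) = -299 (N(I, C) = -305 + 6 = -299)
t(20 - 181, sqrt(-45 + 14)) + N(24*(-21), -687) = 201 - 299 = -98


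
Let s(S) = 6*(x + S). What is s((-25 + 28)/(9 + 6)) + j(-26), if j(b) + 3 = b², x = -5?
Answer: 3221/5 ≈ 644.20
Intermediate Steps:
s(S) = -30 + 6*S (s(S) = 6*(-5 + S) = -30 + 6*S)
j(b) = -3 + b²
s((-25 + 28)/(9 + 6)) + j(-26) = (-30 + 6*((-25 + 28)/(9 + 6))) + (-3 + (-26)²) = (-30 + 6*(3/15)) + (-3 + 676) = (-30 + 6*(3*(1/15))) + 673 = (-30 + 6*(⅕)) + 673 = (-30 + 6/5) + 673 = -144/5 + 673 = 3221/5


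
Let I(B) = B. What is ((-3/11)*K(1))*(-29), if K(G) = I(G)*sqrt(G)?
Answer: 87/11 ≈ 7.9091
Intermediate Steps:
K(G) = G**(3/2) (K(G) = G*sqrt(G) = G**(3/2))
((-3/11)*K(1))*(-29) = ((-3/11)*1**(3/2))*(-29) = (-3*1/11*1)*(-29) = -3/11*1*(-29) = -3/11*(-29) = 87/11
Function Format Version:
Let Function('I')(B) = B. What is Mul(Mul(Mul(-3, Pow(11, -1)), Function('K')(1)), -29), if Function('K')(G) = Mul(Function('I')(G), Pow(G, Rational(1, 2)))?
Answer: Rational(87, 11) ≈ 7.9091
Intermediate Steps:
Function('K')(G) = Pow(G, Rational(3, 2)) (Function('K')(G) = Mul(G, Pow(G, Rational(1, 2))) = Pow(G, Rational(3, 2)))
Mul(Mul(Mul(-3, Pow(11, -1)), Function('K')(1)), -29) = Mul(Mul(Mul(-3, Pow(11, -1)), Pow(1, Rational(3, 2))), -29) = Mul(Mul(Mul(-3, Rational(1, 11)), 1), -29) = Mul(Mul(Rational(-3, 11), 1), -29) = Mul(Rational(-3, 11), -29) = Rational(87, 11)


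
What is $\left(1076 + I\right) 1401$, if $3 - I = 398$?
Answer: $954081$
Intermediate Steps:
$I = -395$ ($I = 3 - 398 = -395$)
$\left(1076 + I\right) 1401 = \left(1076 - 395\right) 1401 = 681 \cdot 1401 = 954081$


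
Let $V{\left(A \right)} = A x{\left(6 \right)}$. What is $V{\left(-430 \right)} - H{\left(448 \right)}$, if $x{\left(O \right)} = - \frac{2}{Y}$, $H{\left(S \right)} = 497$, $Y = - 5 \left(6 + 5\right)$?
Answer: $- \frac{5639}{11} \approx -512.64$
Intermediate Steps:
$Y = -55$ ($Y = \left(-5\right) 11 = -55$)
$x{\left(O \right)} = \frac{2}{55}$ ($x{\left(O \right)} = - \frac{2}{-55} = \left(-2\right) \left(- \frac{1}{55}\right) = \frac{2}{55}$)
$V{\left(A \right)} = \frac{2 A}{55}$ ($V{\left(A \right)} = A \frac{2}{55} = \frac{2 A}{55}$)
$V{\left(-430 \right)} - H{\left(448 \right)} = \frac{2}{55} \left(-430\right) - 497 = - \frac{172}{11} - 497 = - \frac{5639}{11}$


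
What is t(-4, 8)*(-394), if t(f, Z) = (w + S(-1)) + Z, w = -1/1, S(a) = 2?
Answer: -3546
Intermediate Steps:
w = -1 (w = -1*1 = -1)
t(f, Z) = 1 + Z (t(f, Z) = (-1 + 2) + Z = 1 + Z)
t(-4, 8)*(-394) = (1 + 8)*(-394) = 9*(-394) = -3546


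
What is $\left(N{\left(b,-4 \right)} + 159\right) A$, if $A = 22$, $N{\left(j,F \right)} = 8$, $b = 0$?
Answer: $3674$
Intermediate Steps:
$\left(N{\left(b,-4 \right)} + 159\right) A = \left(8 + 159\right) 22 = 167 \cdot 22 = 3674$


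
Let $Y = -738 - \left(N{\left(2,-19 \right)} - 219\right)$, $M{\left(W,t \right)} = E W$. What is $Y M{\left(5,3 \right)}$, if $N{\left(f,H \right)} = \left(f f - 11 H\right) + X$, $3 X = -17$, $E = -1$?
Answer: $\frac{10895}{3} \approx 3631.7$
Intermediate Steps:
$X = - \frac{17}{3}$ ($X = \frac{1}{3} \left(-17\right) = - \frac{17}{3} \approx -5.6667$)
$N{\left(f,H \right)} = - \frac{17}{3} + f^{2} - 11 H$ ($N{\left(f,H \right)} = \left(f f - 11 H\right) - \frac{17}{3} = \left(f^{2} - 11 H\right) - \frac{17}{3} = - \frac{17}{3} + f^{2} - 11 H$)
$M{\left(W,t \right)} = - W$
$Y = - \frac{2179}{3}$ ($Y = -738 - \left(\left(- \frac{17}{3} + 2^{2} - -209\right) - 219\right) = -738 - \left(\left(- \frac{17}{3} + 4 + 209\right) - 219\right) = -738 - \left(\frac{622}{3} - 219\right) = -738 - - \frac{35}{3} = -738 + \frac{35}{3} = - \frac{2179}{3} \approx -726.33$)
$Y M{\left(5,3 \right)} = - \frac{2179 \left(\left(-1\right) 5\right)}{3} = \left(- \frac{2179}{3}\right) \left(-5\right) = \frac{10895}{3}$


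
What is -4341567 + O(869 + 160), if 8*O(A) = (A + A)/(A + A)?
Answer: -34732535/8 ≈ -4.3416e+6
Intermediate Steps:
O(A) = ⅛ (O(A) = ((A + A)/(A + A))/8 = ((2*A)/((2*A)))/8 = ((2*A)*(1/(2*A)))/8 = (⅛)*1 = ⅛)
-4341567 + O(869 + 160) = -4341567 + ⅛ = -34732535/8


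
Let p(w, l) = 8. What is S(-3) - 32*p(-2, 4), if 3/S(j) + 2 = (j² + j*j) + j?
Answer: -3325/13 ≈ -255.77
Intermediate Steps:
S(j) = 3/(-2 + j + 2*j²) (S(j) = 3/(-2 + ((j² + j*j) + j)) = 3/(-2 + ((j² + j²) + j)) = 3/(-2 + (2*j² + j)) = 3/(-2 + (j + 2*j²)) = 3/(-2 + j + 2*j²))
S(-3) - 32*p(-2, 4) = 3/(-2 - 3 + 2*(-3)²) - 32*8 = 3/(-2 - 3 + 2*9) - 256 = 3/(-2 - 3 + 18) - 256 = 3/13 - 256 = -3325/13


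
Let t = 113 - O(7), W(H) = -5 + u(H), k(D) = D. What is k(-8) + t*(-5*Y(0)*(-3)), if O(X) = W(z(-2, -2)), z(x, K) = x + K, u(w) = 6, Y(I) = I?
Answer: -8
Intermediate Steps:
z(x, K) = K + x
W(H) = 1 (W(H) = -5 + 6 = 1)
O(X) = 1
t = 112 (t = 113 - 1*1 = 113 - 1 = 112)
k(-8) + t*(-5*Y(0)*(-3)) = -8 + 112*(-5*0*(-3)) = -8 + 112*(0*(-3)) = -8 + 112*0 = -8 + 0 = -8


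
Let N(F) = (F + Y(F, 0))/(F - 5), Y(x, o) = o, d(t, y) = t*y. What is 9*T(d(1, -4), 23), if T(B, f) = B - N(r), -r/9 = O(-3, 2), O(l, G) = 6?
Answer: -2610/59 ≈ -44.237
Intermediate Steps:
r = -54 (r = -9*6 = -54)
N(F) = F/(-5 + F) (N(F) = (F + 0)/(F - 5) = F/(-5 + F))
T(B, f) = -54/59 + B (T(B, f) = B - (-54)/(-5 - 54) = B - (-54)/(-59) = B - (-54)*(-1)/59 = B - 1*54/59 = B - 54/59 = -54/59 + B)
9*T(d(1, -4), 23) = 9*(-54/59 + 1*(-4)) = 9*(-54/59 - 4) = 9*(-290/59) = -2610/59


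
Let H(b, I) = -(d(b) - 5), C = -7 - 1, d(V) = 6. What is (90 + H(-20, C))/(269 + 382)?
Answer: 89/651 ≈ 0.13671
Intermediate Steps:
C = -8
H(b, I) = -1 (H(b, I) = -(6 - 5) = -1*1 = -1)
(90 + H(-20, C))/(269 + 382) = (90 - 1)/(269 + 382) = 89/651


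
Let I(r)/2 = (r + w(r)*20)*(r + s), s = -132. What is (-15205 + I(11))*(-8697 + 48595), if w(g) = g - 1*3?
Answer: -2257708126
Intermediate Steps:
w(g) = -3 + g (w(g) = g - 3 = -3 + g)
I(r) = 2*(-132 + r)*(-60 + 21*r) (I(r) = 2*((r + (-3 + r)*20)*(r - 132)) = 2*((r + (-60 + 20*r))*(-132 + r)) = 2*((-60 + 21*r)*(-132 + r)) = 2*((-132 + r)*(-60 + 21*r)) = 2*(-132 + r)*(-60 + 21*r))
(-15205 + I(11))*(-8697 + 48595) = (-15205 + (15840 - 5664*11 + 42*11**2))*(-8697 + 48595) = (-15205 + (15840 - 62304 + 42*121))*39898 = (-15205 + (15840 - 62304 + 5082))*39898 = (-15205 - 41382)*39898 = -56587*39898 = -2257708126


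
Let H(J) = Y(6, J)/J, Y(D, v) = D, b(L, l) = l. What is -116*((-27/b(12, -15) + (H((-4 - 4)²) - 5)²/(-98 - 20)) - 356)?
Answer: 6209384793/151040 ≈ 41111.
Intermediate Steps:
H(J) = 6/J
-116*((-27/b(12, -15) + (H((-4 - 4)²) - 5)²/(-98 - 20)) - 356) = -116*((-27/(-15) + (6/((-4 - 4)²) - 5)²/(-98 - 20)) - 356) = -116*((-27*(-1/15) + (6/((-8)²) - 5)²/(-118)) - 356) = -116*((9/5 + (6/64 - 5)²*(-1/118)) - 356) = -116*((9/5 + (6*(1/64) - 5)²*(-1/118)) - 356) = -116*((9/5 + (3/32 - 5)²*(-1/118)) - 356) = -116*((9/5 + (-157/32)²*(-1/118)) - 356) = -116*((9/5 + (24649/1024)*(-1/118)) - 356) = -116*((9/5 - 24649/120832) - 356) = -116*(964243/604160 - 356) = -116*(-214116717/604160) = 6209384793/151040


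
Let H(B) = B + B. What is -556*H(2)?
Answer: -2224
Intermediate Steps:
H(B) = 2*B
-556*H(2) = -1112*2 = -556*4 = -2224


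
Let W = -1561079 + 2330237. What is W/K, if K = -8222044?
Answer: -384579/4111022 ≈ -0.093548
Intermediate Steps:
W = 769158
W/K = 769158/(-8222044) = 769158*(-1/8222044) = -384579/4111022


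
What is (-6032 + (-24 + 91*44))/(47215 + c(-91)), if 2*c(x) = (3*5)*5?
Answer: -4104/94505 ≈ -0.043426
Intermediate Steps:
c(x) = 75/2 (c(x) = ((3*5)*5)/2 = (15*5)/2 = (½)*75 = 75/2)
(-6032 + (-24 + 91*44))/(47215 + c(-91)) = (-6032 + (-24 + 91*44))/(47215 + 75/2) = (-6032 + (-24 + 4004))/(94505/2) = (-6032 + 3980)*(2/94505) = -2052*2/94505 = -4104/94505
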